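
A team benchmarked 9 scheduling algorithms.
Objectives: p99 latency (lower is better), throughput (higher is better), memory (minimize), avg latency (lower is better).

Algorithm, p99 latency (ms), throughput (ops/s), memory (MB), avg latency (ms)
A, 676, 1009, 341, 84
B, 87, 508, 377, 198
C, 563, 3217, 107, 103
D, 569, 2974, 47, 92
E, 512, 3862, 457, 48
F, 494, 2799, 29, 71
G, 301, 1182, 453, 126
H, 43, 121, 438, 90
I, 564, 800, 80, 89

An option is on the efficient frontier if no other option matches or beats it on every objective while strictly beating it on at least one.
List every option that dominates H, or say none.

A: worse on p99 latency (676 vs 43).
B: worse on p99 latency (87 vs 43).
C: worse on p99 latency (563 vs 43).
D: worse on p99 latency (569 vs 43).
E: worse on p99 latency (512 vs 43).
F: worse on p99 latency (494 vs 43).
G: worse on p99 latency (301 vs 43).
I: worse on p99 latency (564 vs 43).
No option dominates H.

none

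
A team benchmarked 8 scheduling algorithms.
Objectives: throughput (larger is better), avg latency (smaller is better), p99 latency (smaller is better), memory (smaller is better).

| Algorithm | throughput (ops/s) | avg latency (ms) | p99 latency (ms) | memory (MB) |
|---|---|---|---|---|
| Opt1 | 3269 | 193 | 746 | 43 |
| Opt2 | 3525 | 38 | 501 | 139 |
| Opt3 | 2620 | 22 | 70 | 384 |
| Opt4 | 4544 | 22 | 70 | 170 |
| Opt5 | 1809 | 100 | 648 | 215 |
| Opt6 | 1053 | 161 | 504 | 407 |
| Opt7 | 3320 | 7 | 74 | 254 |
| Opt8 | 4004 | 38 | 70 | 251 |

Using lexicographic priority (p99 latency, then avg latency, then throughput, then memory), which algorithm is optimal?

Opt4

First minimize p99 latency: best is 70, kept {Opt3, Opt4, Opt8}.
Then minimize avg latency: best is 22, kept {Opt3, Opt4}.
Then maximize throughput: best is 4544, kept {Opt4}.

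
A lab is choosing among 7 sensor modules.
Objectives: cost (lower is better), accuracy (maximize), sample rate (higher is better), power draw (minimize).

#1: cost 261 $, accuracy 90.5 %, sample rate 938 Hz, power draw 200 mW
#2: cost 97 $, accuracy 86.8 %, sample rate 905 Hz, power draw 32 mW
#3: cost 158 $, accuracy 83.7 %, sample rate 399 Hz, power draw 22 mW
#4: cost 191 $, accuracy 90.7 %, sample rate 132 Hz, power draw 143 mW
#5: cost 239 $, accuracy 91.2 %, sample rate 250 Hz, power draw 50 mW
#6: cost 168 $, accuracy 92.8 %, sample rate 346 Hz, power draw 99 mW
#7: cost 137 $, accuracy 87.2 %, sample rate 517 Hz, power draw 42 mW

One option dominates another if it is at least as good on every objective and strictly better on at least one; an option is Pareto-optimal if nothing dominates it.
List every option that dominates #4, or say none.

#6: cost 168≤191, accuracy 92.8≥90.7, sample rate 346≥132, power draw 99≤143 — dominates #4.
Others (#1, #2, #3, #5, #7) are each worse than #4 on at least one objective.

#6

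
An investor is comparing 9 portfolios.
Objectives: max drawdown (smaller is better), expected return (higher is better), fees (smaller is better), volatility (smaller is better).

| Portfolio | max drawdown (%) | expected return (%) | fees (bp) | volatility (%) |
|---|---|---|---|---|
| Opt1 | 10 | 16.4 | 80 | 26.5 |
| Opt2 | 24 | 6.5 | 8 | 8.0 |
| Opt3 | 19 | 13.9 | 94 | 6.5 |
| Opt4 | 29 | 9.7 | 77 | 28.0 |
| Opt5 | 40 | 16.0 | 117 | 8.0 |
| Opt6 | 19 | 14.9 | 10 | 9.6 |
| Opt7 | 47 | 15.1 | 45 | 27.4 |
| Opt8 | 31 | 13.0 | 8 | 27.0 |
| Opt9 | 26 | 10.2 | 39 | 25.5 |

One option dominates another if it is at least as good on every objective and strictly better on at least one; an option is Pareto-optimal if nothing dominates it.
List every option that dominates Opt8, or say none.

Opt1: worse on fees (80 vs 8).
Opt2: worse on expected return (6.5 vs 13.0).
Opt3: worse on fees (94 vs 8).
Opt4: worse on expected return (9.7 vs 13.0).
Opt5: worse on max drawdown (40 vs 31).
Opt6: worse on fees (10 vs 8).
Opt7: worse on max drawdown (47 vs 31).
Opt9: worse on expected return (10.2 vs 13.0).
No option dominates Opt8.

none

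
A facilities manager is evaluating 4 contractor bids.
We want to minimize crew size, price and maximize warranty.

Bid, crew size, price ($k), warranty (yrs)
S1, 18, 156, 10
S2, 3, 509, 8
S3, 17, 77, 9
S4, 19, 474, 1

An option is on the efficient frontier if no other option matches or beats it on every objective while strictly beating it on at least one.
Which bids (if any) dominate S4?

S1, S3

S1: crew size 18≤19, price 156≤474, warranty 10≥1 — dominates S4.
S3: crew size 17≤19, price 77≤474, warranty 9≥1 — dominates S4.
Others (S2) are each worse than S4 on at least one objective.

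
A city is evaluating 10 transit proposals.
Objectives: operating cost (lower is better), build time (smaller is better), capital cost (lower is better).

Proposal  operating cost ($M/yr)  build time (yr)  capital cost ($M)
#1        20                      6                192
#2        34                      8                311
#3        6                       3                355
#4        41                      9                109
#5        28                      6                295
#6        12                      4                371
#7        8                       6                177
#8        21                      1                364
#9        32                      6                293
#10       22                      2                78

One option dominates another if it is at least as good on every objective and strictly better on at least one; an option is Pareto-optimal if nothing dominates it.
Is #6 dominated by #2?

#2 vs #6: #2 is worse on operating cost (34 vs 12), so it does not dominate #6.

No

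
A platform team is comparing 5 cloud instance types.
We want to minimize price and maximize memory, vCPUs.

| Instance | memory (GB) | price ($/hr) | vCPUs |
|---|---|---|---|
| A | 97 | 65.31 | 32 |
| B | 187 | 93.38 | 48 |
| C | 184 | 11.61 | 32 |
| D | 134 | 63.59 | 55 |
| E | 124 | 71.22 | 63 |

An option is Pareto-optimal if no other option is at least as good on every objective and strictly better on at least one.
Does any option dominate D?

No

A: worse on memory (97 vs 134).
B: worse on price (93.38 vs 63.59).
C: worse on vCPUs (32 vs 55).
E: worse on memory (124 vs 134).
No option is at least as good as D on every objective and strictly better on one.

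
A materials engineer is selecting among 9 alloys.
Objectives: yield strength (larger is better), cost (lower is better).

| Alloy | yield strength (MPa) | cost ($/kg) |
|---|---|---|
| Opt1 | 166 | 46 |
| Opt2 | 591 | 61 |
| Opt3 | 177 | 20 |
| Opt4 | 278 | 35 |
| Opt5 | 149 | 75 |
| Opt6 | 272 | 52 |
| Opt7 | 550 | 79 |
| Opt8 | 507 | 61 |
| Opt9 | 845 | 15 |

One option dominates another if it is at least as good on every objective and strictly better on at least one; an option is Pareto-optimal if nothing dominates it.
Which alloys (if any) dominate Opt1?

Opt3: yield strength 177≥166, cost 20≤46 — dominates Opt1.
Opt4: yield strength 278≥166, cost 35≤46 — dominates Opt1.
Opt9: yield strength 845≥166, cost 15≤46 — dominates Opt1.
Others (Opt2, Opt5, Opt6, Opt7, Opt8) are each worse than Opt1 on at least one objective.

Opt3, Opt4, Opt9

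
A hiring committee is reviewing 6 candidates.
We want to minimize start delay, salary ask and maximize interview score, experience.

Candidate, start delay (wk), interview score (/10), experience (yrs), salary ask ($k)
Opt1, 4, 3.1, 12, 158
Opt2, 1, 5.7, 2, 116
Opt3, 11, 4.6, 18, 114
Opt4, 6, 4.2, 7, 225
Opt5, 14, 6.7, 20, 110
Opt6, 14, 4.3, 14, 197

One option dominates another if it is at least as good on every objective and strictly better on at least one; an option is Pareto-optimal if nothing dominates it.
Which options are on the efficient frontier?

Opt1: not dominated.
Opt2: not dominated (best start delay).
Opt3: not dominated.
Opt4: not dominated.
Opt5: not dominated (best interview score).
Opt6: dominated by Opt3 (start delay 11≤14, interview score 4.6≥4.3, experience 18≥14, salary ask 114≤197).

Opt1, Opt2, Opt3, Opt4, Opt5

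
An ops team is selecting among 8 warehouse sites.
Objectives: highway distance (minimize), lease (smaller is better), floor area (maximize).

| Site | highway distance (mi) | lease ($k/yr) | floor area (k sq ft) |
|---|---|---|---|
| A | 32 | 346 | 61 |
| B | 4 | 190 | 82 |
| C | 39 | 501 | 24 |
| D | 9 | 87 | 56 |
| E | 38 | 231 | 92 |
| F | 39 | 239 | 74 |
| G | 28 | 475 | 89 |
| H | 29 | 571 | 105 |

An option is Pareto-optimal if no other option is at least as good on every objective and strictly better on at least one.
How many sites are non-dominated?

5

A: dominated by B (highway distance 4≤32, lease 190≤346, floor area 82≥61).
B: not dominated (best highway distance).
C: dominated by A (highway distance 32≤39, lease 346≤501, floor area 61≥24).
D: not dominated (best lease).
E: not dominated.
F: dominated by B (highway distance 4≤39, lease 190≤239, floor area 82≥74).
G: not dominated.
H: not dominated (best floor area).
Pareto-optimal: B, D, E, G, H → 5.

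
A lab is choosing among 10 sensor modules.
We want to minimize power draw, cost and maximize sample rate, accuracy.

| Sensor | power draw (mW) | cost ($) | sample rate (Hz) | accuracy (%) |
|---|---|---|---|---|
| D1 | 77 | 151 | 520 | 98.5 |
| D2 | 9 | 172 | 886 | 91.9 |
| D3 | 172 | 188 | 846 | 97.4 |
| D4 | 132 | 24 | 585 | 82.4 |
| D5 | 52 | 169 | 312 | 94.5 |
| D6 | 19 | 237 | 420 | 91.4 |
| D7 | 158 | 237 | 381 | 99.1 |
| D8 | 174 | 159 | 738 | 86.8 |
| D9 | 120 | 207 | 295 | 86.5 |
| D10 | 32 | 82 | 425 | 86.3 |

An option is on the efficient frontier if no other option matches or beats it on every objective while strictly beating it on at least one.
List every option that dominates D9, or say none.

D1: power draw 77≤120, cost 151≤207, sample rate 520≥295, accuracy 98.5≥86.5 — dominates D9.
D2: power draw 9≤120, cost 172≤207, sample rate 886≥295, accuracy 91.9≥86.5 — dominates D9.
D5: power draw 52≤120, cost 169≤207, sample rate 312≥295, accuracy 94.5≥86.5 — dominates D9.
Others (D3, D4, D6, D7, D8, D10) are each worse than D9 on at least one objective.

D1, D2, D5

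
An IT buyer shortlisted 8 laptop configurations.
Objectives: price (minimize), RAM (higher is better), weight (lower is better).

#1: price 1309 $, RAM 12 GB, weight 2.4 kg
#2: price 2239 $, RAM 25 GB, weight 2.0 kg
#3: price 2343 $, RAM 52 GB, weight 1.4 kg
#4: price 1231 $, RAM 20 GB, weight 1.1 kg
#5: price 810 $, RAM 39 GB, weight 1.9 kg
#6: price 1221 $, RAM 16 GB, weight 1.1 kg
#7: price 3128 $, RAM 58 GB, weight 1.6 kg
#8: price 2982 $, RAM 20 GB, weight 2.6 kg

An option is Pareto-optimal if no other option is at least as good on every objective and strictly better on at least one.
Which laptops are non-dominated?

#1: dominated by #4 (price 1231≤1309, RAM 20≥12, weight 1.1≤2.4).
#2: dominated by #5 (price 810≤2239, RAM 39≥25, weight 1.9≤2.0).
#3: not dominated.
#4: not dominated.
#5: not dominated (best price).
#6: not dominated.
#7: not dominated (best RAM).
#8: dominated by #2 (price 2239≤2982, RAM 25≥20, weight 2.0≤2.6).

#3, #4, #5, #6, #7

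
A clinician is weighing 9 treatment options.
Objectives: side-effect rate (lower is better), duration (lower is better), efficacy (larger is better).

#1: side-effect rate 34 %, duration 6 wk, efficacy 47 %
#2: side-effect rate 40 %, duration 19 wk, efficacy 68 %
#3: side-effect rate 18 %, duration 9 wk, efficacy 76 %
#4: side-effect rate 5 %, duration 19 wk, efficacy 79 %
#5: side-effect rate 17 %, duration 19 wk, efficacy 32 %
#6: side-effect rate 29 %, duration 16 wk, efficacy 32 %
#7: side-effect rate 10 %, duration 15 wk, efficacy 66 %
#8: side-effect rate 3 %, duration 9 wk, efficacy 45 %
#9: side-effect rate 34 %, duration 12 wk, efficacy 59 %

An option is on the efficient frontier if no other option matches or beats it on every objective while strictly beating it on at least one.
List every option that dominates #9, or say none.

#3: side-effect rate 18≤34, duration 9≤12, efficacy 76≥59 — dominates #9.
Others (#1, #2, #4, #5, #6, #7, #8) are each worse than #9 on at least one objective.

#3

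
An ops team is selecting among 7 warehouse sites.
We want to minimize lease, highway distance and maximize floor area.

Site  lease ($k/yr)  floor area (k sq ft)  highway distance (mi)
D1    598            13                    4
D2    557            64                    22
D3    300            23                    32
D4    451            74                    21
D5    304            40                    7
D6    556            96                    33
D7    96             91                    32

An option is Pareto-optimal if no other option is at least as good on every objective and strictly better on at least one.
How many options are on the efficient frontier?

5

D1: not dominated (best highway distance).
D2: dominated by D4 (lease 451≤557, floor area 74≥64, highway distance 21≤22).
D3: dominated by D7 (lease 96≤300, floor area 91≥23, highway distance 32≤32).
D4: not dominated.
D5: not dominated.
D6: not dominated (best floor area).
D7: not dominated (best lease).
Pareto-optimal: D1, D4, D5, D6, D7 → 5.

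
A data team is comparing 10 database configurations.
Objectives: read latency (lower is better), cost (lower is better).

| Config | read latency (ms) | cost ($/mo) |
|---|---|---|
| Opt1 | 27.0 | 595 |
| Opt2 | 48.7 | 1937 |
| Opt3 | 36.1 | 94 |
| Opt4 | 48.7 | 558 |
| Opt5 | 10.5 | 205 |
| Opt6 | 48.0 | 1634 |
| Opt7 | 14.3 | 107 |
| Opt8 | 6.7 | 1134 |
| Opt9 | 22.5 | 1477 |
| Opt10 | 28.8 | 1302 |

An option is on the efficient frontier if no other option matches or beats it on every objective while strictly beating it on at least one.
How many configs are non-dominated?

4

Opt1: dominated by Opt5 (read latency 10.5≤27.0, cost 205≤595).
Opt2: dominated by Opt1 (read latency 27.0≤48.7, cost 595≤1937).
Opt3: not dominated (best cost).
Opt4: dominated by Opt3 (read latency 36.1≤48.7, cost 94≤558).
Opt5: not dominated.
Opt6: dominated by Opt1 (read latency 27.0≤48.0, cost 595≤1634).
Opt7: not dominated.
Opt8: not dominated (best read latency).
Opt9: dominated by Opt5 (read latency 10.5≤22.5, cost 205≤1477).
Opt10: dominated by Opt1 (read latency 27.0≤28.8, cost 595≤1302).
Pareto-optimal: Opt3, Opt5, Opt7, Opt8 → 4.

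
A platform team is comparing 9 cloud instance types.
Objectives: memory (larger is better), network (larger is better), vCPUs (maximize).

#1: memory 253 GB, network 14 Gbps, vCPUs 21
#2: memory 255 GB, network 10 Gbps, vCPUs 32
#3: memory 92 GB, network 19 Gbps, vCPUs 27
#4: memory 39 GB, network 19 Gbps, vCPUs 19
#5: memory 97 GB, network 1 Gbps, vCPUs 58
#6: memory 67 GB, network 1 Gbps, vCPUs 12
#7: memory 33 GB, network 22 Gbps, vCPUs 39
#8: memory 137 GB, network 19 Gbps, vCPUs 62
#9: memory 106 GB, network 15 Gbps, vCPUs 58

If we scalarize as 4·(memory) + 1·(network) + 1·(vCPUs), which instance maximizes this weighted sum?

#1: 4·253 + 1·14 + 1·21 = 1047
#2: 4·255 + 1·10 + 1·32 = 1062
#3: 4·92 + 1·19 + 1·27 = 414
#4: 4·39 + 1·19 + 1·19 = 194
#5: 4·97 + 1·1 + 1·58 = 447
#6: 4·67 + 1·1 + 1·12 = 281
#7: 4·33 + 1·22 + 1·39 = 193
#8: 4·137 + 1·19 + 1·62 = 629
#9: 4·106 + 1·15 + 1·58 = 497
Highest: #2 at 1062.

#2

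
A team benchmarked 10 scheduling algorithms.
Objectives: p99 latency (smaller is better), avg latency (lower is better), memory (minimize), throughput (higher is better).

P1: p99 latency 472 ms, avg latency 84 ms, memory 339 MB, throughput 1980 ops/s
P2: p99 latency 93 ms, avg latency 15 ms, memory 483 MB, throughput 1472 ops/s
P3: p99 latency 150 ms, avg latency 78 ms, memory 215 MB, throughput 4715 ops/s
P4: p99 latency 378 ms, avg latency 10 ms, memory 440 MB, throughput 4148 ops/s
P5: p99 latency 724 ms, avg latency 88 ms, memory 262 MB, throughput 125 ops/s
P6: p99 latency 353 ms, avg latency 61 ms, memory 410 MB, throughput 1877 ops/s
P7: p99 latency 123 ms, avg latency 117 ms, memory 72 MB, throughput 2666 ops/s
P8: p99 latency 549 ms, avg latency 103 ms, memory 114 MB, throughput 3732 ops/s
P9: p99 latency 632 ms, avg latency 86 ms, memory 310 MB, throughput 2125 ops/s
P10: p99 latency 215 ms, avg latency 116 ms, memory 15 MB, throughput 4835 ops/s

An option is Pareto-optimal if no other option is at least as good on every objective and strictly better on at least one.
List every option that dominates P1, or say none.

P3

P3: p99 latency 150≤472, avg latency 78≤84, memory 215≤339, throughput 4715≥1980 — dominates P1.
Others (P2, P4, P5, P6, P7, P8, P9, P10) are each worse than P1 on at least one objective.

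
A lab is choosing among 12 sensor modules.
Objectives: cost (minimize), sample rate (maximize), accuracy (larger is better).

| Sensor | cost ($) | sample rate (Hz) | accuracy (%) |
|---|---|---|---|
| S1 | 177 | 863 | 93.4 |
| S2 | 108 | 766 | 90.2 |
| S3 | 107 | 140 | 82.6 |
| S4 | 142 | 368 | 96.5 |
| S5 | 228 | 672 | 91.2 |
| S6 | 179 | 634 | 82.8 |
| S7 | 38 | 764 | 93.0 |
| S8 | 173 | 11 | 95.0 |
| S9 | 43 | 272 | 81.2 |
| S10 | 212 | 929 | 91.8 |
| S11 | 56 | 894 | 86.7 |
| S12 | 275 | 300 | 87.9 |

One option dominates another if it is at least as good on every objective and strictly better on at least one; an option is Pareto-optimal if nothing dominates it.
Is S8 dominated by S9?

S9 vs S8: S9 is worse on accuracy (81.2 vs 95.0), so it does not dominate S8.

No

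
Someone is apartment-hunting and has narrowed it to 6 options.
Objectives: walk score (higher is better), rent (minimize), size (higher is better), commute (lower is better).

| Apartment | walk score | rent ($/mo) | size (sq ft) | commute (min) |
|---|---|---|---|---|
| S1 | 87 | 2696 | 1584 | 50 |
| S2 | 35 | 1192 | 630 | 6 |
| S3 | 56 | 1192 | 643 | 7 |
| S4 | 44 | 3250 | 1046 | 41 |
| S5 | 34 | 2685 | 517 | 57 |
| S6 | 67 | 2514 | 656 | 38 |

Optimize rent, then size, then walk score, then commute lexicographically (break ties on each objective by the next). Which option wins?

First minimize rent: best is 1192, kept {S2, S3}.
Then maximize size: best is 643, kept {S3}.

S3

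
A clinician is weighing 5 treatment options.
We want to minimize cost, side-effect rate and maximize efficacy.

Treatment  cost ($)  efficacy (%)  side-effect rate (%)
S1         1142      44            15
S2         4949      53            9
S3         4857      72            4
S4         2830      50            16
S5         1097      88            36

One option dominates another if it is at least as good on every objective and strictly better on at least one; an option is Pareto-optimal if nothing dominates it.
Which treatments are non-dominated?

S1, S3, S4, S5

S1: not dominated.
S2: dominated by S3 (cost 4857≤4949, efficacy 72≥53, side-effect rate 4≤9).
S3: not dominated (best side-effect rate).
S4: not dominated.
S5: not dominated (best cost).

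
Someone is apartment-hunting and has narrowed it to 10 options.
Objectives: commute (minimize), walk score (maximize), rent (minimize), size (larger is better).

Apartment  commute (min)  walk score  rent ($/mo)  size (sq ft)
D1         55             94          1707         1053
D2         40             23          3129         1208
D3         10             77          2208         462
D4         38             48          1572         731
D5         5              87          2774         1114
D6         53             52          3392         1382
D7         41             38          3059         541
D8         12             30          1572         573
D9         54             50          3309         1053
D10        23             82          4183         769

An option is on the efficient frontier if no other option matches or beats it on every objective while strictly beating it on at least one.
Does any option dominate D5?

No

D1: worse on commute (55 vs 5).
D2: worse on commute (40 vs 5).
D3: worse on commute (10 vs 5).
D4: worse on commute (38 vs 5).
D6: worse on commute (53 vs 5).
D7: worse on commute (41 vs 5).
D8: worse on commute (12 vs 5).
D9: worse on commute (54 vs 5).
D10: worse on commute (23 vs 5).
No option is at least as good as D5 on every objective and strictly better on one.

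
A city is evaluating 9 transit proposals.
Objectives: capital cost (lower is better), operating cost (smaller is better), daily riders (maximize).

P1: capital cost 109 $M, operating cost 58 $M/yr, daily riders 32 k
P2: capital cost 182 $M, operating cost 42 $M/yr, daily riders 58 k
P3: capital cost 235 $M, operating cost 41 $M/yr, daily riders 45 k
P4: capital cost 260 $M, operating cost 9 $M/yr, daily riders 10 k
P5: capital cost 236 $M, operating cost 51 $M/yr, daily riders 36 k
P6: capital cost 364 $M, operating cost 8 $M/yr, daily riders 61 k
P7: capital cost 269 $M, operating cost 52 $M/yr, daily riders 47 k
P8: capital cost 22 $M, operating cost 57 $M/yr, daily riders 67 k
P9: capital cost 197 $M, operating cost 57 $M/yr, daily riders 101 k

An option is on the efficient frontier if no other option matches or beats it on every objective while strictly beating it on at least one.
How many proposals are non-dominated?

P1: dominated by P8 (capital cost 22≤109, operating cost 57≤58, daily riders 67≥32).
P2: not dominated.
P3: not dominated.
P4: not dominated.
P5: dominated by P2 (capital cost 182≤236, operating cost 42≤51, daily riders 58≥36).
P6: not dominated (best operating cost).
P7: dominated by P2 (capital cost 182≤269, operating cost 42≤52, daily riders 58≥47).
P8: not dominated (best capital cost).
P9: not dominated (best daily riders).
Pareto-optimal: P2, P3, P4, P6, P8, P9 → 6.

6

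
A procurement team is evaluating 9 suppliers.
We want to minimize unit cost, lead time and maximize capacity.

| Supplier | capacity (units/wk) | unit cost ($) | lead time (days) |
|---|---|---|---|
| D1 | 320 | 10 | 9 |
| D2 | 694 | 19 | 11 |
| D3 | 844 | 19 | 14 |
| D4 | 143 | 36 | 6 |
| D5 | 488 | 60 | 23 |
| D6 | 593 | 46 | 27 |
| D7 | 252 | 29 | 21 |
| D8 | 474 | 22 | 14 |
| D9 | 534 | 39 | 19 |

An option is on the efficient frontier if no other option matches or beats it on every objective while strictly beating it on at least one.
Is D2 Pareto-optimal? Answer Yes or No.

Yes

D1: worse on capacity (320 vs 694).
D3: worse on lead time (14 vs 11).
D4: worse on capacity (143 vs 694).
D5: worse on capacity (488 vs 694).
D6: worse on capacity (593 vs 694).
D7: worse on capacity (252 vs 694).
D8: worse on capacity (474 vs 694).
D9: worse on capacity (534 vs 694).
No option is at least as good as D2 on every objective and strictly better on one.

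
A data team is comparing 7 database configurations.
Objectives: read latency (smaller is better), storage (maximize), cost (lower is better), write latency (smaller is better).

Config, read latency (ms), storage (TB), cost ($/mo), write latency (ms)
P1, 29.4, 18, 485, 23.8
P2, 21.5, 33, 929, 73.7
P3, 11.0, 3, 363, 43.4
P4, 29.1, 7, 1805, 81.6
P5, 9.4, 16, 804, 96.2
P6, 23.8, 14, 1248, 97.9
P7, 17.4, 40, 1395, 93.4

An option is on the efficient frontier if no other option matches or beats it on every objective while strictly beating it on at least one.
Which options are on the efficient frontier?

P1, P2, P3, P5, P7

P1: not dominated (best write latency).
P2: not dominated.
P3: not dominated (best cost).
P4: dominated by P2 (read latency 21.5≤29.1, storage 33≥7, cost 929≤1805, write latency 73.7≤81.6).
P5: not dominated (best read latency).
P6: dominated by P2 (read latency 21.5≤23.8, storage 33≥14, cost 929≤1248, write latency 73.7≤97.9).
P7: not dominated (best storage).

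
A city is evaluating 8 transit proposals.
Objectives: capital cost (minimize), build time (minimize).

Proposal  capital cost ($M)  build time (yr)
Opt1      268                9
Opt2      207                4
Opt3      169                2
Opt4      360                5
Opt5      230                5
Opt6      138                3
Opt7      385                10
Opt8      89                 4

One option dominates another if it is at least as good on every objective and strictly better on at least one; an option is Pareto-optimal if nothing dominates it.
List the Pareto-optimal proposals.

Opt1: dominated by Opt2 (capital cost 207≤268, build time 4≤9).
Opt2: dominated by Opt3 (capital cost 169≤207, build time 2≤4).
Opt3: not dominated (best build time).
Opt4: dominated by Opt2 (capital cost 207≤360, build time 4≤5).
Opt5: dominated by Opt2 (capital cost 207≤230, build time 4≤5).
Opt6: not dominated.
Opt7: dominated by Opt1 (capital cost 268≤385, build time 9≤10).
Opt8: not dominated (best capital cost).

Opt3, Opt6, Opt8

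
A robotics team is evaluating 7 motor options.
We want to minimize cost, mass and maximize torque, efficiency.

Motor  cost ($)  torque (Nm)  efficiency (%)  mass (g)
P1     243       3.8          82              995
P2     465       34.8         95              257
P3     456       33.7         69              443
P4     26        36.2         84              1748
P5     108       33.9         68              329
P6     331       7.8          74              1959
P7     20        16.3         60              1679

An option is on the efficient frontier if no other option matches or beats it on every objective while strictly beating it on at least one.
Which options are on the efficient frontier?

P1: not dominated.
P2: not dominated (best efficiency).
P3: not dominated.
P4: not dominated (best torque).
P5: not dominated.
P6: dominated by P4 (cost 26≤331, torque 36.2≥7.8, efficiency 84≥74, mass 1748≤1959).
P7: not dominated (best cost).

P1, P2, P3, P4, P5, P7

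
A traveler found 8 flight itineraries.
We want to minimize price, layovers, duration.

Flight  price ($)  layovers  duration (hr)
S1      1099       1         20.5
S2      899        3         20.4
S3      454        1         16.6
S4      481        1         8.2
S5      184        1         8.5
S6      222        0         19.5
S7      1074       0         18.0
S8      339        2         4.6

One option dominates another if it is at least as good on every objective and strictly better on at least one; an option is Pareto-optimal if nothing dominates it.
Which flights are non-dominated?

S4, S5, S6, S7, S8

S1: dominated by S3 (price 454≤1099, layovers 1≤1, duration 16.6≤20.5).
S2: dominated by S3 (price 454≤899, layovers 1≤3, duration 16.6≤20.4).
S3: dominated by S5 (price 184≤454, layovers 1≤1, duration 8.5≤16.6).
S4: not dominated.
S5: not dominated (best price).
S6: not dominated.
S7: not dominated.
S8: not dominated (best duration).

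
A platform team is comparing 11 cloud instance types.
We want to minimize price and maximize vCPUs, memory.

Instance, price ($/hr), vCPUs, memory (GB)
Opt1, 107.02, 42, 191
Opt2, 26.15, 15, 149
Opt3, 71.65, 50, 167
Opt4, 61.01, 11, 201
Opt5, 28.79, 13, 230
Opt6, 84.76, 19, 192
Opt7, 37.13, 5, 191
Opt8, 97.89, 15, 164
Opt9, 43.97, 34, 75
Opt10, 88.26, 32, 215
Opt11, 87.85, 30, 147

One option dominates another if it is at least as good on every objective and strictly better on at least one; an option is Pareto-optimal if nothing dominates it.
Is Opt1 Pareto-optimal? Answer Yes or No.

Yes

Opt2: worse on vCPUs (15 vs 42).
Opt3: worse on memory (167 vs 191).
Opt4: worse on vCPUs (11 vs 42).
Opt5: worse on vCPUs (13 vs 42).
Opt6: worse on vCPUs (19 vs 42).
Opt7: worse on vCPUs (5 vs 42).
Opt8: worse on vCPUs (15 vs 42).
Opt9: worse on vCPUs (34 vs 42).
Opt10: worse on vCPUs (32 vs 42).
Opt11: worse on vCPUs (30 vs 42).
No option is at least as good as Opt1 on every objective and strictly better on one.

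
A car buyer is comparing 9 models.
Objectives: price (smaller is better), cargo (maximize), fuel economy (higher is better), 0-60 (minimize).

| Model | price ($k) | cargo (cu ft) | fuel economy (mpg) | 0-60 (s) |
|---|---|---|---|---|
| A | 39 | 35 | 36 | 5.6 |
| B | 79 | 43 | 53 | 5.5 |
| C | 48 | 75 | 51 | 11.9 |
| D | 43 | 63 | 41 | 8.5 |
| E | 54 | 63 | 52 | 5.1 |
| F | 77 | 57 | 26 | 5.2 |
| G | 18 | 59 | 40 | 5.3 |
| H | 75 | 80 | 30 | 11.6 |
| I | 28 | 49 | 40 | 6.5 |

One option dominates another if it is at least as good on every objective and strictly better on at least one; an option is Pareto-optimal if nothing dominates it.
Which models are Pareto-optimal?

B, C, D, E, G, H

A: dominated by G (price 18≤39, cargo 59≥35, fuel economy 40≥36, 0-60 5.3≤5.6).
B: not dominated (best fuel economy).
C: not dominated.
D: not dominated.
E: not dominated (best 0-60).
F: dominated by E (price 54≤77, cargo 63≥57, fuel economy 52≥26, 0-60 5.1≤5.2).
G: not dominated (best price).
H: not dominated (best cargo).
I: dominated by G (price 18≤28, cargo 59≥49, fuel economy 40≥40, 0-60 5.3≤6.5).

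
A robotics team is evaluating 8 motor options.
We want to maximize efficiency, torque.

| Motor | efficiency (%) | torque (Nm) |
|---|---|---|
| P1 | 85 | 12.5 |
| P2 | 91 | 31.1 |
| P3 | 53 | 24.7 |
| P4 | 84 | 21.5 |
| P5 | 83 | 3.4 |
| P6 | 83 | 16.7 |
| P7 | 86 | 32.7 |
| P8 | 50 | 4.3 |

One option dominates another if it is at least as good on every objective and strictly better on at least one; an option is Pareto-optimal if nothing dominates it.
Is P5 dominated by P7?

P7 vs P5: efficiency 86≥83, torque 32.7≥3.4 — P7 is at least as good on every objective with at least one strict improvement.

Yes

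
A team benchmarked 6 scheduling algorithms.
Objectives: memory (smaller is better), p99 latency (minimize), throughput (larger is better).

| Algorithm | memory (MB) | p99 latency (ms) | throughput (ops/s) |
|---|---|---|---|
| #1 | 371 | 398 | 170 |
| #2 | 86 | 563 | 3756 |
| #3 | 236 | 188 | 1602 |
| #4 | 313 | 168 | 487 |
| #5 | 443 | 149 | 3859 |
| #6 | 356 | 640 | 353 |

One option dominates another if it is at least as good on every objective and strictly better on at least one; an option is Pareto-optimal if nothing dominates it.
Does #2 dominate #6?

#2 vs #6: memory 86≤356, p99 latency 563≤640, throughput 3756≥353 — #2 is at least as good on every objective with at least one strict improvement.

Yes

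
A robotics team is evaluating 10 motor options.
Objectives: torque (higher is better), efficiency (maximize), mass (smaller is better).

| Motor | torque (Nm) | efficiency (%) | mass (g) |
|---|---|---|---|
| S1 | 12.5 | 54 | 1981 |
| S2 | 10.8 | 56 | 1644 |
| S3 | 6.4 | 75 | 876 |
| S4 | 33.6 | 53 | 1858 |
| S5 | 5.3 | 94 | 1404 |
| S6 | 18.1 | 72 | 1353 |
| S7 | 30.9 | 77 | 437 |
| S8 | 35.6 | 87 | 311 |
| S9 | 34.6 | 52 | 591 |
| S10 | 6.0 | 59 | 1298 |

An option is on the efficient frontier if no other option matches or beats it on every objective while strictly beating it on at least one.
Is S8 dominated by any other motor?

S1: worse on torque (12.5 vs 35.6).
S2: worse on torque (10.8 vs 35.6).
S3: worse on torque (6.4 vs 35.6).
S4: worse on torque (33.6 vs 35.6).
S5: worse on torque (5.3 vs 35.6).
S6: worse on torque (18.1 vs 35.6).
S7: worse on torque (30.9 vs 35.6).
S9: worse on torque (34.6 vs 35.6).
S10: worse on torque (6.0 vs 35.6).
No option is at least as good as S8 on every objective and strictly better on one.

No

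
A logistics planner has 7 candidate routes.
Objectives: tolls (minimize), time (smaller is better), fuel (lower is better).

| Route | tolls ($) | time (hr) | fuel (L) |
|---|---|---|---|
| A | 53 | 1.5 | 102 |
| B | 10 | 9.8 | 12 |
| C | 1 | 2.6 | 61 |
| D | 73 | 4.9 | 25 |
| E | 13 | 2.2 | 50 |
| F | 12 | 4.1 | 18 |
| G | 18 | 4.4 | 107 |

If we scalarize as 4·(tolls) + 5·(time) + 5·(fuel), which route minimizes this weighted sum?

A: 4·53 + 5·1.5 + 5·102 = 729.5
B: 4·10 + 5·9.8 + 5·12 = 149.0
C: 4·1 + 5·2.6 + 5·61 = 322.0
D: 4·73 + 5·4.9 + 5·25 = 441.5
E: 4·13 + 5·2.2 + 5·50 = 313.0
F: 4·12 + 5·4.1 + 5·18 = 158.5
G: 4·18 + 5·4.4 + 5·107 = 629.0
Lowest: B at 149.0.

B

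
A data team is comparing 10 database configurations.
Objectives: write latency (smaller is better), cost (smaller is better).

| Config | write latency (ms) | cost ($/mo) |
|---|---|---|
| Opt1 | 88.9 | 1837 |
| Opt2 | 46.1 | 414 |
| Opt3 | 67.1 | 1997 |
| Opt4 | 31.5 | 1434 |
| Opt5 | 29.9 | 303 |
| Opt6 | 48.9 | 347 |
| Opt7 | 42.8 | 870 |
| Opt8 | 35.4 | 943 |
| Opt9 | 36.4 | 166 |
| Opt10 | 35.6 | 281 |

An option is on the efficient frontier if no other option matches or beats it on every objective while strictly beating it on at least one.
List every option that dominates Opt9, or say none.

none

Opt1: worse on write latency (88.9 vs 36.4).
Opt2: worse on write latency (46.1 vs 36.4).
Opt3: worse on write latency (67.1 vs 36.4).
Opt4: worse on cost (1434 vs 166).
Opt5: worse on cost (303 vs 166).
Opt6: worse on write latency (48.9 vs 36.4).
Opt7: worse on write latency (42.8 vs 36.4).
Opt8: worse on cost (943 vs 166).
Opt10: worse on cost (281 vs 166).
No option dominates Opt9.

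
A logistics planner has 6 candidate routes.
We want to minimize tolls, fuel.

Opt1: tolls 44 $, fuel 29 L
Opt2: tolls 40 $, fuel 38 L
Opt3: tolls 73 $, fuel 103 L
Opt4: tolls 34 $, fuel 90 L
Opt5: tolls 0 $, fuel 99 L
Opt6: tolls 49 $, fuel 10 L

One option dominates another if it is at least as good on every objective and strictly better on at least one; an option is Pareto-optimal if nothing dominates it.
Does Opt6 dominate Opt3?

Opt6 vs Opt3: tolls 49≤73, fuel 10≤103 — Opt6 is at least as good on every objective with at least one strict improvement.

Yes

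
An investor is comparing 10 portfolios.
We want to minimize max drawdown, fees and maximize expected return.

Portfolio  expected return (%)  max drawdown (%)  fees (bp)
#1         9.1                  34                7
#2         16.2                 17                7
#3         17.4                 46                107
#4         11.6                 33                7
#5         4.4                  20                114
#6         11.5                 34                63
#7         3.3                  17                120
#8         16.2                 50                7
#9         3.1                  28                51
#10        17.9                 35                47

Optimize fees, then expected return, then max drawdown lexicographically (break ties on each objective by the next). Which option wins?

#2

First minimize fees: best is 7, kept {#1, #2, #4, #8}.
Then maximize expected return: best is 16.2, kept {#2, #8}.
Then minimize max drawdown: best is 17, kept {#2}.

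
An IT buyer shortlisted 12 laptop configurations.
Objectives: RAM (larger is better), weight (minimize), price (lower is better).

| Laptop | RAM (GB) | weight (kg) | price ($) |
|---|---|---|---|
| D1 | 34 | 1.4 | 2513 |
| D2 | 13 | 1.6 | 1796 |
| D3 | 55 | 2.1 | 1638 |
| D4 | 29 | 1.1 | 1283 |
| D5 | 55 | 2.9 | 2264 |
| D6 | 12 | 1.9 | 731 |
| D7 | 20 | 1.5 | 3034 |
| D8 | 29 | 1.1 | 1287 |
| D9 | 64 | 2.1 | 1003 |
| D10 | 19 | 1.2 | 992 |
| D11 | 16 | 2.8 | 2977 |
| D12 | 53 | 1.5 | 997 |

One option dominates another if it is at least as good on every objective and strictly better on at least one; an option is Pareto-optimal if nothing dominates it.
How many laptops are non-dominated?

D1: not dominated.
D2: dominated by D4 (RAM 29≥13, weight 1.1≤1.6, price 1283≤1796).
D3: dominated by D9 (RAM 64≥55, weight 2.1≤2.1, price 1003≤1638).
D4: not dominated.
D5: dominated by D3 (RAM 55≥55, weight 2.1≤2.9, price 1638≤2264).
D6: not dominated (best price).
D7: dominated by D1 (RAM 34≥20, weight 1.4≤1.5, price 2513≤3034).
D8: dominated by D4 (RAM 29≥29, weight 1.1≤1.1, price 1283≤1287).
D9: not dominated (best RAM).
D10: not dominated.
D11: dominated by D1 (RAM 34≥16, weight 1.4≤2.8, price 2513≤2977).
D12: not dominated.
Pareto-optimal: D1, D4, D6, D9, D10, D12 → 6.

6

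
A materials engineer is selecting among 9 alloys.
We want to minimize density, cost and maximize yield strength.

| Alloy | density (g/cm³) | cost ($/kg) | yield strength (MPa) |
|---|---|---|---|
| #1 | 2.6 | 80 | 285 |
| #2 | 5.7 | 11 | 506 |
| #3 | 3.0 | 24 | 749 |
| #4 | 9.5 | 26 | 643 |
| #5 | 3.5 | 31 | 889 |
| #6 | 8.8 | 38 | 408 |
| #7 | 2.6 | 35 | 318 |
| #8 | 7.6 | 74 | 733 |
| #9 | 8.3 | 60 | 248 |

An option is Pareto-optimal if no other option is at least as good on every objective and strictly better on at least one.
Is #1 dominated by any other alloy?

Yes

#7 vs #1: density 2.6≤2.6, cost 35≤80, yield strength 318≥285 — #7 is at least as good on every objective and strictly better on at least one, so #7 dominates #1.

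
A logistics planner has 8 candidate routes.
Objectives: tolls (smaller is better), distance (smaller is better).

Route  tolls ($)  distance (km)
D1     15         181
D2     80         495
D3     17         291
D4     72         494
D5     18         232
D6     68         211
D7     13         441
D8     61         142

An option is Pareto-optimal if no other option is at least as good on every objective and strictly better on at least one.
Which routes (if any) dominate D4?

D1: tolls 15≤72, distance 181≤494 — dominates D4.
D3: tolls 17≤72, distance 291≤494 — dominates D4.
D5: tolls 18≤72, distance 232≤494 — dominates D4.
D6: tolls 68≤72, distance 211≤494 — dominates D4.
D7: tolls 13≤72, distance 441≤494 — dominates D4.
D8: tolls 61≤72, distance 142≤494 — dominates D4.
Others (D2) are each worse than D4 on at least one objective.

D1, D3, D5, D6, D7, D8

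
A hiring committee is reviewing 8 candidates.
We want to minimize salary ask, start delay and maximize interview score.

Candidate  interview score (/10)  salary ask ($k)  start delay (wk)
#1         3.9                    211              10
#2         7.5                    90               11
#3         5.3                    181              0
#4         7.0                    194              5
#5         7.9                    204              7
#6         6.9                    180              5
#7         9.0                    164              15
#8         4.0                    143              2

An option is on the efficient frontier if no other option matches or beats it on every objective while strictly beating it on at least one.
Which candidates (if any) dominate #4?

none

#1: worse on interview score (3.9 vs 7.0).
#2: worse on start delay (11 vs 5).
#3: worse on interview score (5.3 vs 7.0).
#5: worse on salary ask (204 vs 194).
#6: worse on interview score (6.9 vs 7.0).
#7: worse on start delay (15 vs 5).
#8: worse on interview score (4.0 vs 7.0).
No option dominates #4.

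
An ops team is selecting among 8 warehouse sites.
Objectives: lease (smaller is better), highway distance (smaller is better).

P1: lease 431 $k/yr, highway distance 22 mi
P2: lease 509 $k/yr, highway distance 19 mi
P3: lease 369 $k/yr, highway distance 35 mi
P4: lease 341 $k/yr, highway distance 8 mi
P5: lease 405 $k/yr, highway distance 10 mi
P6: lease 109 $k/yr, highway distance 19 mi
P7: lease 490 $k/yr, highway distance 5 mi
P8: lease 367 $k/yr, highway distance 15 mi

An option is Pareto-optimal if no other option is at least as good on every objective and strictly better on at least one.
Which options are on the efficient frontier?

P1: dominated by P4 (lease 341≤431, highway distance 8≤22).
P2: dominated by P4 (lease 341≤509, highway distance 8≤19).
P3: dominated by P4 (lease 341≤369, highway distance 8≤35).
P4: not dominated.
P5: dominated by P4 (lease 341≤405, highway distance 8≤10).
P6: not dominated (best lease).
P7: not dominated (best highway distance).
P8: dominated by P4 (lease 341≤367, highway distance 8≤15).

P4, P6, P7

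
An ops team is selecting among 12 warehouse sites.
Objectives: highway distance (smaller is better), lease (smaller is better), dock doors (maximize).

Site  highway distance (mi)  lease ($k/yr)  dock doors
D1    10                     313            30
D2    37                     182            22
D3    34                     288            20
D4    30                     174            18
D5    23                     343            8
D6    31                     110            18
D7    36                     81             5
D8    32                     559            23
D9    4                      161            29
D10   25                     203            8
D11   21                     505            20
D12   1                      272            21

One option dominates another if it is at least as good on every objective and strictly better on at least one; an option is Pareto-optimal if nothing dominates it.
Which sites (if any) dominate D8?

D1, D9

D1: highway distance 10≤32, lease 313≤559, dock doors 30≥23 — dominates D8.
D9: highway distance 4≤32, lease 161≤559, dock doors 29≥23 — dominates D8.
Others (D2, D3, D4, D5, D6, D7, D10, D11, D12) are each worse than D8 on at least one objective.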